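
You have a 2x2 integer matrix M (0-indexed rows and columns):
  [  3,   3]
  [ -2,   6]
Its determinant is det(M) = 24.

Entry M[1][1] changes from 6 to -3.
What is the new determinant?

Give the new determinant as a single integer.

Answer: -3

Derivation:
det is linear in row 1: changing M[1][1] by delta changes det by delta * cofactor(1,1).
Cofactor C_11 = (-1)^(1+1) * minor(1,1) = 3
Entry delta = -3 - 6 = -9
Det delta = -9 * 3 = -27
New det = 24 + -27 = -3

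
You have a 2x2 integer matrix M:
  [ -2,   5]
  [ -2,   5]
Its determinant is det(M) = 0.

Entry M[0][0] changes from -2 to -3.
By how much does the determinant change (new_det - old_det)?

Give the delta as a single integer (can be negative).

Answer: -5

Derivation:
Cofactor C_00 = 5
Entry delta = -3 - -2 = -1
Det delta = entry_delta * cofactor = -1 * 5 = -5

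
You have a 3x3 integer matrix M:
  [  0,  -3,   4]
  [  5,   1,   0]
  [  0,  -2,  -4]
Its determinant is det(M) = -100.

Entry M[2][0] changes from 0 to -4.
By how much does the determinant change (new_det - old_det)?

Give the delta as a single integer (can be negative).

Cofactor C_20 = -4
Entry delta = -4 - 0 = -4
Det delta = entry_delta * cofactor = -4 * -4 = 16

Answer: 16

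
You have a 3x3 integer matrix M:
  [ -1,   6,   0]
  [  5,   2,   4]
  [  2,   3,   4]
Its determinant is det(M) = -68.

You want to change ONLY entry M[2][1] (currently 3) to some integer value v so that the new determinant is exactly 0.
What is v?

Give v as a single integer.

det is linear in entry M[2][1]: det = old_det + (v - 3) * C_21
Cofactor C_21 = 4
Want det = 0: -68 + (v - 3) * 4 = 0
  (v - 3) = 68 / 4 = 17
  v = 3 + (17) = 20

Answer: 20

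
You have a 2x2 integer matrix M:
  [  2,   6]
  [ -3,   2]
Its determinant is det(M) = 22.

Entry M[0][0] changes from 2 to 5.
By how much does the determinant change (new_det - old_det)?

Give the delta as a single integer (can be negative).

Cofactor C_00 = 2
Entry delta = 5 - 2 = 3
Det delta = entry_delta * cofactor = 3 * 2 = 6

Answer: 6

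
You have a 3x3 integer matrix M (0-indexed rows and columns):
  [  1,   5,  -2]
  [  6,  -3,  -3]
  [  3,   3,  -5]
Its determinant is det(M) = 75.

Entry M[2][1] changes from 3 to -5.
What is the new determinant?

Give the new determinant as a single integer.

det is linear in row 2: changing M[2][1] by delta changes det by delta * cofactor(2,1).
Cofactor C_21 = (-1)^(2+1) * minor(2,1) = -9
Entry delta = -5 - 3 = -8
Det delta = -8 * -9 = 72
New det = 75 + 72 = 147

Answer: 147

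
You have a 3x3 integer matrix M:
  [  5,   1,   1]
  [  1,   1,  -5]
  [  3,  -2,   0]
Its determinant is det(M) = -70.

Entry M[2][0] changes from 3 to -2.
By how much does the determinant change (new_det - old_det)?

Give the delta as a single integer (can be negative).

Answer: 30

Derivation:
Cofactor C_20 = -6
Entry delta = -2 - 3 = -5
Det delta = entry_delta * cofactor = -5 * -6 = 30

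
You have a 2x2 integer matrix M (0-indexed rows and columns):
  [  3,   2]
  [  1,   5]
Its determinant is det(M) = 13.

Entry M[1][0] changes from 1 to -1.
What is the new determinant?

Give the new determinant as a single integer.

det is linear in row 1: changing M[1][0] by delta changes det by delta * cofactor(1,0).
Cofactor C_10 = (-1)^(1+0) * minor(1,0) = -2
Entry delta = -1 - 1 = -2
Det delta = -2 * -2 = 4
New det = 13 + 4 = 17

Answer: 17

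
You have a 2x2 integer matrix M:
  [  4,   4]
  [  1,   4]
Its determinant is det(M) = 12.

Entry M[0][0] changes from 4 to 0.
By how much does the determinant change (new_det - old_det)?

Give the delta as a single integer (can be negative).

Cofactor C_00 = 4
Entry delta = 0 - 4 = -4
Det delta = entry_delta * cofactor = -4 * 4 = -16

Answer: -16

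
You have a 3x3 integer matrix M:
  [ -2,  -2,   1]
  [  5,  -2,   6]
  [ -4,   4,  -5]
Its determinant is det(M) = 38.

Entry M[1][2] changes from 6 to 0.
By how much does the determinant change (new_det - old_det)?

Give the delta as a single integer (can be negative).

Cofactor C_12 = 16
Entry delta = 0 - 6 = -6
Det delta = entry_delta * cofactor = -6 * 16 = -96

Answer: -96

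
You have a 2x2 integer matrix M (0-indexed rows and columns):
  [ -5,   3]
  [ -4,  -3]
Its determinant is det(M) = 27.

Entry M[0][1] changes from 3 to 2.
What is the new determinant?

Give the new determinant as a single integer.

det is linear in row 0: changing M[0][1] by delta changes det by delta * cofactor(0,1).
Cofactor C_01 = (-1)^(0+1) * minor(0,1) = 4
Entry delta = 2 - 3 = -1
Det delta = -1 * 4 = -4
New det = 27 + -4 = 23

Answer: 23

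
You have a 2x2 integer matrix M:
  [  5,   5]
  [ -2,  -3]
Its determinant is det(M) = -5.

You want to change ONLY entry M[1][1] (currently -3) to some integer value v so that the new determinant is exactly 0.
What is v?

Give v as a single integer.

det is linear in entry M[1][1]: det = old_det + (v - -3) * C_11
Cofactor C_11 = 5
Want det = 0: -5 + (v - -3) * 5 = 0
  (v - -3) = 5 / 5 = 1
  v = -3 + (1) = -2

Answer: -2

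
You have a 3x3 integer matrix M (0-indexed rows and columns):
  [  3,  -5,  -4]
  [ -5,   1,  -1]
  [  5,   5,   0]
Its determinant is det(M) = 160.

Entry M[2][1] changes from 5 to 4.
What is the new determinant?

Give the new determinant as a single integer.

det is linear in row 2: changing M[2][1] by delta changes det by delta * cofactor(2,1).
Cofactor C_21 = (-1)^(2+1) * minor(2,1) = 23
Entry delta = 4 - 5 = -1
Det delta = -1 * 23 = -23
New det = 160 + -23 = 137

Answer: 137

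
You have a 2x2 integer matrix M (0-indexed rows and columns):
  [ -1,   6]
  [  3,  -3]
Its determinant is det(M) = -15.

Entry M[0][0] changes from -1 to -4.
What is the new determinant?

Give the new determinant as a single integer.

det is linear in row 0: changing M[0][0] by delta changes det by delta * cofactor(0,0).
Cofactor C_00 = (-1)^(0+0) * minor(0,0) = -3
Entry delta = -4 - -1 = -3
Det delta = -3 * -3 = 9
New det = -15 + 9 = -6

Answer: -6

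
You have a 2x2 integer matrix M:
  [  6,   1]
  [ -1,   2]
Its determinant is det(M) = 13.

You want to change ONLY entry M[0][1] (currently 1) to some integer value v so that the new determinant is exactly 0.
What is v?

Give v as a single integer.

det is linear in entry M[0][1]: det = old_det + (v - 1) * C_01
Cofactor C_01 = 1
Want det = 0: 13 + (v - 1) * 1 = 0
  (v - 1) = -13 / 1 = -13
  v = 1 + (-13) = -12

Answer: -12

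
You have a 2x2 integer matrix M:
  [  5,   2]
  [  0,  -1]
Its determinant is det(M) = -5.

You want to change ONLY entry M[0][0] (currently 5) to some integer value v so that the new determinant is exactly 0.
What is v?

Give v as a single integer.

det is linear in entry M[0][0]: det = old_det + (v - 5) * C_00
Cofactor C_00 = -1
Want det = 0: -5 + (v - 5) * -1 = 0
  (v - 5) = 5 / -1 = -5
  v = 5 + (-5) = 0

Answer: 0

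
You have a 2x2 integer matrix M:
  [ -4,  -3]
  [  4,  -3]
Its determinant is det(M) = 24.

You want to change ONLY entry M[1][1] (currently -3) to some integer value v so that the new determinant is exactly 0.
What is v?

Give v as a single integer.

Answer: 3

Derivation:
det is linear in entry M[1][1]: det = old_det + (v - -3) * C_11
Cofactor C_11 = -4
Want det = 0: 24 + (v - -3) * -4 = 0
  (v - -3) = -24 / -4 = 6
  v = -3 + (6) = 3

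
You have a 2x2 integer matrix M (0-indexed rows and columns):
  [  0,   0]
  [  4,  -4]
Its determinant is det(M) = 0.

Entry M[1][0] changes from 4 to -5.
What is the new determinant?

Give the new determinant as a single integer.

det is linear in row 1: changing M[1][0] by delta changes det by delta * cofactor(1,0).
Cofactor C_10 = (-1)^(1+0) * minor(1,0) = 0
Entry delta = -5 - 4 = -9
Det delta = -9 * 0 = 0
New det = 0 + 0 = 0

Answer: 0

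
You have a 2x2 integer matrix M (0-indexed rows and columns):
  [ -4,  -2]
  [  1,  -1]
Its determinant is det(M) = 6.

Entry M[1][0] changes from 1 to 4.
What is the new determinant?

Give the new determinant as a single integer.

Answer: 12

Derivation:
det is linear in row 1: changing M[1][0] by delta changes det by delta * cofactor(1,0).
Cofactor C_10 = (-1)^(1+0) * minor(1,0) = 2
Entry delta = 4 - 1 = 3
Det delta = 3 * 2 = 6
New det = 6 + 6 = 12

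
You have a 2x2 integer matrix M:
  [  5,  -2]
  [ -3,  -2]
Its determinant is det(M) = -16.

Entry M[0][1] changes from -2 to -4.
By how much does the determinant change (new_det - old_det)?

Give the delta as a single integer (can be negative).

Cofactor C_01 = 3
Entry delta = -4 - -2 = -2
Det delta = entry_delta * cofactor = -2 * 3 = -6

Answer: -6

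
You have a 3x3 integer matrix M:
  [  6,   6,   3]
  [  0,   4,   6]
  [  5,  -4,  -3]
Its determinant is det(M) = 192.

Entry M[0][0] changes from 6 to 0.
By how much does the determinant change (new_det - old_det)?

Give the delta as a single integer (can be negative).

Answer: -72

Derivation:
Cofactor C_00 = 12
Entry delta = 0 - 6 = -6
Det delta = entry_delta * cofactor = -6 * 12 = -72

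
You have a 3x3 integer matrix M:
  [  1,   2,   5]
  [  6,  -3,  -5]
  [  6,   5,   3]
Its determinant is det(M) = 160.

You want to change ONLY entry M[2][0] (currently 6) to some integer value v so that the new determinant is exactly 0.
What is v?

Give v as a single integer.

Answer: -26

Derivation:
det is linear in entry M[2][0]: det = old_det + (v - 6) * C_20
Cofactor C_20 = 5
Want det = 0: 160 + (v - 6) * 5 = 0
  (v - 6) = -160 / 5 = -32
  v = 6 + (-32) = -26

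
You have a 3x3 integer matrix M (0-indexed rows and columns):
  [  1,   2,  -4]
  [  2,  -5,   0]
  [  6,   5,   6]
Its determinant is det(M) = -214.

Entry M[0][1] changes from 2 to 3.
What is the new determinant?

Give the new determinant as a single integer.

det is linear in row 0: changing M[0][1] by delta changes det by delta * cofactor(0,1).
Cofactor C_01 = (-1)^(0+1) * minor(0,1) = -12
Entry delta = 3 - 2 = 1
Det delta = 1 * -12 = -12
New det = -214 + -12 = -226

Answer: -226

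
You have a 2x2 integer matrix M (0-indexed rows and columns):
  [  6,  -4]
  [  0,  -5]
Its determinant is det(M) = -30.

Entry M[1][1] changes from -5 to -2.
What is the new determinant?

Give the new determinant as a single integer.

Answer: -12

Derivation:
det is linear in row 1: changing M[1][1] by delta changes det by delta * cofactor(1,1).
Cofactor C_11 = (-1)^(1+1) * minor(1,1) = 6
Entry delta = -2 - -5 = 3
Det delta = 3 * 6 = 18
New det = -30 + 18 = -12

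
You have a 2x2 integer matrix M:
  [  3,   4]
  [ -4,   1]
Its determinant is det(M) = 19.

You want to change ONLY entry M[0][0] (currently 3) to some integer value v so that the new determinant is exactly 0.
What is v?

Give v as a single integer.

det is linear in entry M[0][0]: det = old_det + (v - 3) * C_00
Cofactor C_00 = 1
Want det = 0: 19 + (v - 3) * 1 = 0
  (v - 3) = -19 / 1 = -19
  v = 3 + (-19) = -16

Answer: -16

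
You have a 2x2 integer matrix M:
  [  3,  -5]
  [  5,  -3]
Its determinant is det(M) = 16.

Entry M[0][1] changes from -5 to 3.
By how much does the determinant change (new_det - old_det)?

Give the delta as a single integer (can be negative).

Answer: -40

Derivation:
Cofactor C_01 = -5
Entry delta = 3 - -5 = 8
Det delta = entry_delta * cofactor = 8 * -5 = -40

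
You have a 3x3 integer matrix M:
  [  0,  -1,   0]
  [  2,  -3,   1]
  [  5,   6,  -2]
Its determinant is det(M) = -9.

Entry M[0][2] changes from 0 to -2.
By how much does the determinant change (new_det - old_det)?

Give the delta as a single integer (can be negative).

Cofactor C_02 = 27
Entry delta = -2 - 0 = -2
Det delta = entry_delta * cofactor = -2 * 27 = -54

Answer: -54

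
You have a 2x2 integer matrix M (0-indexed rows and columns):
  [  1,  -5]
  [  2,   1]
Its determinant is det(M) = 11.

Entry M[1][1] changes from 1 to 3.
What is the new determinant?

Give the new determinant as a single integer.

Answer: 13

Derivation:
det is linear in row 1: changing M[1][1] by delta changes det by delta * cofactor(1,1).
Cofactor C_11 = (-1)^(1+1) * minor(1,1) = 1
Entry delta = 3 - 1 = 2
Det delta = 2 * 1 = 2
New det = 11 + 2 = 13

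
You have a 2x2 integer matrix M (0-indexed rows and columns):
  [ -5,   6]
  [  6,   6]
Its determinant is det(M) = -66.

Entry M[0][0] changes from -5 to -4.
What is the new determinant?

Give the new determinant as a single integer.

det is linear in row 0: changing M[0][0] by delta changes det by delta * cofactor(0,0).
Cofactor C_00 = (-1)^(0+0) * minor(0,0) = 6
Entry delta = -4 - -5 = 1
Det delta = 1 * 6 = 6
New det = -66 + 6 = -60

Answer: -60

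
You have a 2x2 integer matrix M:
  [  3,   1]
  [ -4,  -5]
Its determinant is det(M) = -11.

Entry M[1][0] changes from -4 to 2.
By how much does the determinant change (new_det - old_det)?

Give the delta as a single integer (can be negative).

Answer: -6

Derivation:
Cofactor C_10 = -1
Entry delta = 2 - -4 = 6
Det delta = entry_delta * cofactor = 6 * -1 = -6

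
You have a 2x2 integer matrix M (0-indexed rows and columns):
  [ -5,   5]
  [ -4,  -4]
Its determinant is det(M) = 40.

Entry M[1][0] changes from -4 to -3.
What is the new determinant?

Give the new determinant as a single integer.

Answer: 35

Derivation:
det is linear in row 1: changing M[1][0] by delta changes det by delta * cofactor(1,0).
Cofactor C_10 = (-1)^(1+0) * minor(1,0) = -5
Entry delta = -3 - -4 = 1
Det delta = 1 * -5 = -5
New det = 40 + -5 = 35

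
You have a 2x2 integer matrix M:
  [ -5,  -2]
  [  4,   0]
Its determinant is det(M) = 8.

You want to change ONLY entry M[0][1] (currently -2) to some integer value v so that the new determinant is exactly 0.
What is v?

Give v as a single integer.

det is linear in entry M[0][1]: det = old_det + (v - -2) * C_01
Cofactor C_01 = -4
Want det = 0: 8 + (v - -2) * -4 = 0
  (v - -2) = -8 / -4 = 2
  v = -2 + (2) = 0

Answer: 0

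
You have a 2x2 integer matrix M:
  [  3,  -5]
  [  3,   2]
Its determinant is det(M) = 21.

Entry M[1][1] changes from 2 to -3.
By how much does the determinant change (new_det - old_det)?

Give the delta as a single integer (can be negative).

Answer: -15

Derivation:
Cofactor C_11 = 3
Entry delta = -3 - 2 = -5
Det delta = entry_delta * cofactor = -5 * 3 = -15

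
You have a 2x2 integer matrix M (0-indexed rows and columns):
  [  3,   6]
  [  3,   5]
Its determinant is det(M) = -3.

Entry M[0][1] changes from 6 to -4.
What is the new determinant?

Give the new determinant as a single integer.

Answer: 27

Derivation:
det is linear in row 0: changing M[0][1] by delta changes det by delta * cofactor(0,1).
Cofactor C_01 = (-1)^(0+1) * minor(0,1) = -3
Entry delta = -4 - 6 = -10
Det delta = -10 * -3 = 30
New det = -3 + 30 = 27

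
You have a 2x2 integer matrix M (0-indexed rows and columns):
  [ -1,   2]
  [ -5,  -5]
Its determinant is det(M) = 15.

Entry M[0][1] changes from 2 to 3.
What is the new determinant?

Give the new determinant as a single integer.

Answer: 20

Derivation:
det is linear in row 0: changing M[0][1] by delta changes det by delta * cofactor(0,1).
Cofactor C_01 = (-1)^(0+1) * minor(0,1) = 5
Entry delta = 3 - 2 = 1
Det delta = 1 * 5 = 5
New det = 15 + 5 = 20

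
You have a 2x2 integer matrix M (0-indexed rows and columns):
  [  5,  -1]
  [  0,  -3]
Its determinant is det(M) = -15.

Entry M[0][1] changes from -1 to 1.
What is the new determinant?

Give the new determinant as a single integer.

Answer: -15

Derivation:
det is linear in row 0: changing M[0][1] by delta changes det by delta * cofactor(0,1).
Cofactor C_01 = (-1)^(0+1) * minor(0,1) = 0
Entry delta = 1 - -1 = 2
Det delta = 2 * 0 = 0
New det = -15 + 0 = -15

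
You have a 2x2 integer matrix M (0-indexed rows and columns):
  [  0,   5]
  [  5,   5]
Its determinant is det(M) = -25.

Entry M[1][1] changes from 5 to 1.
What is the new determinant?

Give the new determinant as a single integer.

Answer: -25

Derivation:
det is linear in row 1: changing M[1][1] by delta changes det by delta * cofactor(1,1).
Cofactor C_11 = (-1)^(1+1) * minor(1,1) = 0
Entry delta = 1 - 5 = -4
Det delta = -4 * 0 = 0
New det = -25 + 0 = -25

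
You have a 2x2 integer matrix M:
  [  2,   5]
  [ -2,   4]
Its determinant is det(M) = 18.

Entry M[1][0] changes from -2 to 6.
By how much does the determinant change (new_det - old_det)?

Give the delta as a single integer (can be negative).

Answer: -40

Derivation:
Cofactor C_10 = -5
Entry delta = 6 - -2 = 8
Det delta = entry_delta * cofactor = 8 * -5 = -40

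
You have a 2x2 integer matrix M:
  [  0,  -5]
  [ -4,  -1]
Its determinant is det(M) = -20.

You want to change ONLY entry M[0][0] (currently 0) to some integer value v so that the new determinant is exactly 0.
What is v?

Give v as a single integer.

Answer: -20

Derivation:
det is linear in entry M[0][0]: det = old_det + (v - 0) * C_00
Cofactor C_00 = -1
Want det = 0: -20 + (v - 0) * -1 = 0
  (v - 0) = 20 / -1 = -20
  v = 0 + (-20) = -20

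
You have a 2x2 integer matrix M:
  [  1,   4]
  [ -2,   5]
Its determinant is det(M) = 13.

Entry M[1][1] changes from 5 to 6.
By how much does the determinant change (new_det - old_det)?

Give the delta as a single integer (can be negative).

Answer: 1

Derivation:
Cofactor C_11 = 1
Entry delta = 6 - 5 = 1
Det delta = entry_delta * cofactor = 1 * 1 = 1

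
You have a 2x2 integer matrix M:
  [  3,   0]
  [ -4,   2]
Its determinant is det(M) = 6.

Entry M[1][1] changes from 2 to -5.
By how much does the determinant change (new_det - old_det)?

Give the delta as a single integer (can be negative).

Cofactor C_11 = 3
Entry delta = -5 - 2 = -7
Det delta = entry_delta * cofactor = -7 * 3 = -21

Answer: -21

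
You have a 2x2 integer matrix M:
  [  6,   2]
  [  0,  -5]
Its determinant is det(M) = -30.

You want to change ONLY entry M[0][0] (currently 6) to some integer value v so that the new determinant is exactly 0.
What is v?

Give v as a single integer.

det is linear in entry M[0][0]: det = old_det + (v - 6) * C_00
Cofactor C_00 = -5
Want det = 0: -30 + (v - 6) * -5 = 0
  (v - 6) = 30 / -5 = -6
  v = 6 + (-6) = 0

Answer: 0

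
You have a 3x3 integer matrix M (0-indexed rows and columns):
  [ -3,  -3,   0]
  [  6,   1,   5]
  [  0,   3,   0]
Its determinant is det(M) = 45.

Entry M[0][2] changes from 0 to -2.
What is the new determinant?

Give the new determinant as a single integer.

Answer: 9

Derivation:
det is linear in row 0: changing M[0][2] by delta changes det by delta * cofactor(0,2).
Cofactor C_02 = (-1)^(0+2) * minor(0,2) = 18
Entry delta = -2 - 0 = -2
Det delta = -2 * 18 = -36
New det = 45 + -36 = 9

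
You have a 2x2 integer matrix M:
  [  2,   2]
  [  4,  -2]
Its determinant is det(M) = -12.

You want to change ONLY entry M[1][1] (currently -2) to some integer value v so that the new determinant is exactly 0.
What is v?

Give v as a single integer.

det is linear in entry M[1][1]: det = old_det + (v - -2) * C_11
Cofactor C_11 = 2
Want det = 0: -12 + (v - -2) * 2 = 0
  (v - -2) = 12 / 2 = 6
  v = -2 + (6) = 4

Answer: 4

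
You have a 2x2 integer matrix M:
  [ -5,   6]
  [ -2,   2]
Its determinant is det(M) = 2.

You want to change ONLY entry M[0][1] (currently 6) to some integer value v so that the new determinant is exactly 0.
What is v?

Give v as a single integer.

Answer: 5

Derivation:
det is linear in entry M[0][1]: det = old_det + (v - 6) * C_01
Cofactor C_01 = 2
Want det = 0: 2 + (v - 6) * 2 = 0
  (v - 6) = -2 / 2 = -1
  v = 6 + (-1) = 5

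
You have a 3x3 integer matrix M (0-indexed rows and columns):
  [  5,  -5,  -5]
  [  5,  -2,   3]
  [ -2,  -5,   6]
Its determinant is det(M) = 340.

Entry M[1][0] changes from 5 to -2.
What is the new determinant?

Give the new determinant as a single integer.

Answer: -45

Derivation:
det is linear in row 1: changing M[1][0] by delta changes det by delta * cofactor(1,0).
Cofactor C_10 = (-1)^(1+0) * minor(1,0) = 55
Entry delta = -2 - 5 = -7
Det delta = -7 * 55 = -385
New det = 340 + -385 = -45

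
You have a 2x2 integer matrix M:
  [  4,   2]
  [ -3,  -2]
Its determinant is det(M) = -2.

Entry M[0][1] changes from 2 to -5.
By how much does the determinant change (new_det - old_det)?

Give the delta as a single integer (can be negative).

Answer: -21

Derivation:
Cofactor C_01 = 3
Entry delta = -5 - 2 = -7
Det delta = entry_delta * cofactor = -7 * 3 = -21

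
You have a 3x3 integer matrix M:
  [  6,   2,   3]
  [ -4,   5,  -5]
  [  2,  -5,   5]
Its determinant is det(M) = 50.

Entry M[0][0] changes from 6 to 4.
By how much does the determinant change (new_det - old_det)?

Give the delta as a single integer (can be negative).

Answer: 0

Derivation:
Cofactor C_00 = 0
Entry delta = 4 - 6 = -2
Det delta = entry_delta * cofactor = -2 * 0 = 0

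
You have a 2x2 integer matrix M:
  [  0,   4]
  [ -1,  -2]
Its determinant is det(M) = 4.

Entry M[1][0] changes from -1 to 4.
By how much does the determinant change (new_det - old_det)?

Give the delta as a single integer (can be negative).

Answer: -20

Derivation:
Cofactor C_10 = -4
Entry delta = 4 - -1 = 5
Det delta = entry_delta * cofactor = 5 * -4 = -20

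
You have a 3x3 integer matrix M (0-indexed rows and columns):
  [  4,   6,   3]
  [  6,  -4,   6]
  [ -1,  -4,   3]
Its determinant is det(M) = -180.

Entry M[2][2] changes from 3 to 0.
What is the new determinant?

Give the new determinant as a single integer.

Answer: -24

Derivation:
det is linear in row 2: changing M[2][2] by delta changes det by delta * cofactor(2,2).
Cofactor C_22 = (-1)^(2+2) * minor(2,2) = -52
Entry delta = 0 - 3 = -3
Det delta = -3 * -52 = 156
New det = -180 + 156 = -24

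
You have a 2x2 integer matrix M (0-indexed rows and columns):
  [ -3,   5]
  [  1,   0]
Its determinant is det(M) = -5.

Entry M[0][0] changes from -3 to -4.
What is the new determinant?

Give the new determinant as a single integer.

Answer: -5

Derivation:
det is linear in row 0: changing M[0][0] by delta changes det by delta * cofactor(0,0).
Cofactor C_00 = (-1)^(0+0) * minor(0,0) = 0
Entry delta = -4 - -3 = -1
Det delta = -1 * 0 = 0
New det = -5 + 0 = -5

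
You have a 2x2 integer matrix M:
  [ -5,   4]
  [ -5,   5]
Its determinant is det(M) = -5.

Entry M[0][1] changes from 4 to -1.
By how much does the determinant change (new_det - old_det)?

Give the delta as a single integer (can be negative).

Answer: -25

Derivation:
Cofactor C_01 = 5
Entry delta = -1 - 4 = -5
Det delta = entry_delta * cofactor = -5 * 5 = -25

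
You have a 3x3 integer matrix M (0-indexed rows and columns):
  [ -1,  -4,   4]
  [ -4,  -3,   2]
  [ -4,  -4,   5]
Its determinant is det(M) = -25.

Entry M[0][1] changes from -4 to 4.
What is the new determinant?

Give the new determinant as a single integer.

det is linear in row 0: changing M[0][1] by delta changes det by delta * cofactor(0,1).
Cofactor C_01 = (-1)^(0+1) * minor(0,1) = 12
Entry delta = 4 - -4 = 8
Det delta = 8 * 12 = 96
New det = -25 + 96 = 71

Answer: 71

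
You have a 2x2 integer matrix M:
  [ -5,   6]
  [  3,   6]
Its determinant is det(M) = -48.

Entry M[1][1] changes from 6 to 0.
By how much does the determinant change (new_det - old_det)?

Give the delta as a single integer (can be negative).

Cofactor C_11 = -5
Entry delta = 0 - 6 = -6
Det delta = entry_delta * cofactor = -6 * -5 = 30

Answer: 30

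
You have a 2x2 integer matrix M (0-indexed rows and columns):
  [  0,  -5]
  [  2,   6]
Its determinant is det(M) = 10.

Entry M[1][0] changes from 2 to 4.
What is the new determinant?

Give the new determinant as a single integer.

Answer: 20

Derivation:
det is linear in row 1: changing M[1][0] by delta changes det by delta * cofactor(1,0).
Cofactor C_10 = (-1)^(1+0) * minor(1,0) = 5
Entry delta = 4 - 2 = 2
Det delta = 2 * 5 = 10
New det = 10 + 10 = 20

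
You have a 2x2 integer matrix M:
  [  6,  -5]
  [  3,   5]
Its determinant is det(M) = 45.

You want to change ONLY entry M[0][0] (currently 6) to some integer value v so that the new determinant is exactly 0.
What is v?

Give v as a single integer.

det is linear in entry M[0][0]: det = old_det + (v - 6) * C_00
Cofactor C_00 = 5
Want det = 0: 45 + (v - 6) * 5 = 0
  (v - 6) = -45 / 5 = -9
  v = 6 + (-9) = -3

Answer: -3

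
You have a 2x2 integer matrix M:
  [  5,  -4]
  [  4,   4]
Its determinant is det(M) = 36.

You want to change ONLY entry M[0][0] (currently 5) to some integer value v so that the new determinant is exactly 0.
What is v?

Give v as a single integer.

det is linear in entry M[0][0]: det = old_det + (v - 5) * C_00
Cofactor C_00 = 4
Want det = 0: 36 + (v - 5) * 4 = 0
  (v - 5) = -36 / 4 = -9
  v = 5 + (-9) = -4

Answer: -4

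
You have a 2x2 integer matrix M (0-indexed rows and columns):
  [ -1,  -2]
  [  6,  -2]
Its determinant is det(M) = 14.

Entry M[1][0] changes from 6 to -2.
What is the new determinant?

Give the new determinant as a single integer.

Answer: -2

Derivation:
det is linear in row 1: changing M[1][0] by delta changes det by delta * cofactor(1,0).
Cofactor C_10 = (-1)^(1+0) * minor(1,0) = 2
Entry delta = -2 - 6 = -8
Det delta = -8 * 2 = -16
New det = 14 + -16 = -2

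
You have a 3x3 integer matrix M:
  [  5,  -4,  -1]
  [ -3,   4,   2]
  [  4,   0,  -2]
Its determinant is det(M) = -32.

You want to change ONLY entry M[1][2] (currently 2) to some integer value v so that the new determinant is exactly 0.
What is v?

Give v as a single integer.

Answer: 0

Derivation:
det is linear in entry M[1][2]: det = old_det + (v - 2) * C_12
Cofactor C_12 = -16
Want det = 0: -32 + (v - 2) * -16 = 0
  (v - 2) = 32 / -16 = -2
  v = 2 + (-2) = 0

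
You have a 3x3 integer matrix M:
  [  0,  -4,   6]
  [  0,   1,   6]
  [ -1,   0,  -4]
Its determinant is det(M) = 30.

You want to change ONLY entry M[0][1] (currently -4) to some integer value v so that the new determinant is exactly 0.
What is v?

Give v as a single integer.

det is linear in entry M[0][1]: det = old_det + (v - -4) * C_01
Cofactor C_01 = -6
Want det = 0: 30 + (v - -4) * -6 = 0
  (v - -4) = -30 / -6 = 5
  v = -4 + (5) = 1

Answer: 1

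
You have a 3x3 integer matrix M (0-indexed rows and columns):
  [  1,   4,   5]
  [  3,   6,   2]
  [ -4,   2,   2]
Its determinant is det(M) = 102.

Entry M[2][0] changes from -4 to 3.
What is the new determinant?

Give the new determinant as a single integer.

det is linear in row 2: changing M[2][0] by delta changes det by delta * cofactor(2,0).
Cofactor C_20 = (-1)^(2+0) * minor(2,0) = -22
Entry delta = 3 - -4 = 7
Det delta = 7 * -22 = -154
New det = 102 + -154 = -52

Answer: -52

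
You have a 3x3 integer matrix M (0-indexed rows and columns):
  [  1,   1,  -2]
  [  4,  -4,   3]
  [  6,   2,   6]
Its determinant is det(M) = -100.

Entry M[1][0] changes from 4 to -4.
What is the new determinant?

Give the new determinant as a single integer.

det is linear in row 1: changing M[1][0] by delta changes det by delta * cofactor(1,0).
Cofactor C_10 = (-1)^(1+0) * minor(1,0) = -10
Entry delta = -4 - 4 = -8
Det delta = -8 * -10 = 80
New det = -100 + 80 = -20

Answer: -20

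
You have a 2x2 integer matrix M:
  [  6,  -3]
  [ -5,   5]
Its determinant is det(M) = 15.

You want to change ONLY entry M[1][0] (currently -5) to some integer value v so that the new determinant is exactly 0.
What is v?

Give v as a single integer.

det is linear in entry M[1][0]: det = old_det + (v - -5) * C_10
Cofactor C_10 = 3
Want det = 0: 15 + (v - -5) * 3 = 0
  (v - -5) = -15 / 3 = -5
  v = -5 + (-5) = -10

Answer: -10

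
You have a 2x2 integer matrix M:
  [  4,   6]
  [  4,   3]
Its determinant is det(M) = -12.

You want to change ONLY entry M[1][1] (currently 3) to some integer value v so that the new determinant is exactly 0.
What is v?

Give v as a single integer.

Answer: 6

Derivation:
det is linear in entry M[1][1]: det = old_det + (v - 3) * C_11
Cofactor C_11 = 4
Want det = 0: -12 + (v - 3) * 4 = 0
  (v - 3) = 12 / 4 = 3
  v = 3 + (3) = 6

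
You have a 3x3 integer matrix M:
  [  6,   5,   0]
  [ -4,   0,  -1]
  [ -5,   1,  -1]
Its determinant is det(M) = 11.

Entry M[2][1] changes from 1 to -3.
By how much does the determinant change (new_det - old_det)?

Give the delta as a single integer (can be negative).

Cofactor C_21 = 6
Entry delta = -3 - 1 = -4
Det delta = entry_delta * cofactor = -4 * 6 = -24

Answer: -24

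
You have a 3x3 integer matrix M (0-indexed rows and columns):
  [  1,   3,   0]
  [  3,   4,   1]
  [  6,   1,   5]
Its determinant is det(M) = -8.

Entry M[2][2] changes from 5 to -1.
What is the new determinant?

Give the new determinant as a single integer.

det is linear in row 2: changing M[2][2] by delta changes det by delta * cofactor(2,2).
Cofactor C_22 = (-1)^(2+2) * minor(2,2) = -5
Entry delta = -1 - 5 = -6
Det delta = -6 * -5 = 30
New det = -8 + 30 = 22

Answer: 22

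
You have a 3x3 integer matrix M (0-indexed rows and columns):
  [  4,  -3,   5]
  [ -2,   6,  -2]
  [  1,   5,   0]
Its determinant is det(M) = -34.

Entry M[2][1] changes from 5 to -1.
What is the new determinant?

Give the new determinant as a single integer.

Answer: -22

Derivation:
det is linear in row 2: changing M[2][1] by delta changes det by delta * cofactor(2,1).
Cofactor C_21 = (-1)^(2+1) * minor(2,1) = -2
Entry delta = -1 - 5 = -6
Det delta = -6 * -2 = 12
New det = -34 + 12 = -22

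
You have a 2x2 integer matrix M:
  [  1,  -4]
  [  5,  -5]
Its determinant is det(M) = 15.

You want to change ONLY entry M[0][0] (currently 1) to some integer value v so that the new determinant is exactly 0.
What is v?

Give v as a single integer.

Answer: 4

Derivation:
det is linear in entry M[0][0]: det = old_det + (v - 1) * C_00
Cofactor C_00 = -5
Want det = 0: 15 + (v - 1) * -5 = 0
  (v - 1) = -15 / -5 = 3
  v = 1 + (3) = 4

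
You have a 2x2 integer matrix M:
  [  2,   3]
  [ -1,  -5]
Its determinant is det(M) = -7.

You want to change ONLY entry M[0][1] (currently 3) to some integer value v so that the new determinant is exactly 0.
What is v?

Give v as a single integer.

det is linear in entry M[0][1]: det = old_det + (v - 3) * C_01
Cofactor C_01 = 1
Want det = 0: -7 + (v - 3) * 1 = 0
  (v - 3) = 7 / 1 = 7
  v = 3 + (7) = 10

Answer: 10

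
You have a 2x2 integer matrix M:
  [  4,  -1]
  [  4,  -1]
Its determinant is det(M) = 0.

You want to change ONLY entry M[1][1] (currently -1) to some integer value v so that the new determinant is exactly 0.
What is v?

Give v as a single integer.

det is linear in entry M[1][1]: det = old_det + (v - -1) * C_11
Cofactor C_11 = 4
Want det = 0: 0 + (v - -1) * 4 = 0
  (v - -1) = 0 / 4 = 0
  v = -1 + (0) = -1

Answer: -1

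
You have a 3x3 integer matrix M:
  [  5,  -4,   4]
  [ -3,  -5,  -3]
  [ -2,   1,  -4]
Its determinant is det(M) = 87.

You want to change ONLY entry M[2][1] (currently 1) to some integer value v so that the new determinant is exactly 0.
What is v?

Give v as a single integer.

Answer: -28

Derivation:
det is linear in entry M[2][1]: det = old_det + (v - 1) * C_21
Cofactor C_21 = 3
Want det = 0: 87 + (v - 1) * 3 = 0
  (v - 1) = -87 / 3 = -29
  v = 1 + (-29) = -28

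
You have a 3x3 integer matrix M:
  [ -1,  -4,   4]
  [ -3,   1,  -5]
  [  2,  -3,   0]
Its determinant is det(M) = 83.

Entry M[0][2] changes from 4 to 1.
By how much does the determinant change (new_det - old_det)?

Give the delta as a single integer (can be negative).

Cofactor C_02 = 7
Entry delta = 1 - 4 = -3
Det delta = entry_delta * cofactor = -3 * 7 = -21

Answer: -21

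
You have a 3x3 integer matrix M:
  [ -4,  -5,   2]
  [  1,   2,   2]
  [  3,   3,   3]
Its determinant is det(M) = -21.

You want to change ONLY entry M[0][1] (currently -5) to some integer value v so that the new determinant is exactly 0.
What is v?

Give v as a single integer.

Answer: 2

Derivation:
det is linear in entry M[0][1]: det = old_det + (v - -5) * C_01
Cofactor C_01 = 3
Want det = 0: -21 + (v - -5) * 3 = 0
  (v - -5) = 21 / 3 = 7
  v = -5 + (7) = 2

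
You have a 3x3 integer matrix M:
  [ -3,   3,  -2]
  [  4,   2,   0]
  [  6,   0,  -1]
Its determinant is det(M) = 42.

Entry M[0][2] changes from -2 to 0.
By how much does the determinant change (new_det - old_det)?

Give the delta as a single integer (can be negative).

Cofactor C_02 = -12
Entry delta = 0 - -2 = 2
Det delta = entry_delta * cofactor = 2 * -12 = -24

Answer: -24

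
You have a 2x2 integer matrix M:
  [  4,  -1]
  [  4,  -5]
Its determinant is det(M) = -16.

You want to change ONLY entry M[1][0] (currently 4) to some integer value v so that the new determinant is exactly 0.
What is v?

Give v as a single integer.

det is linear in entry M[1][0]: det = old_det + (v - 4) * C_10
Cofactor C_10 = 1
Want det = 0: -16 + (v - 4) * 1 = 0
  (v - 4) = 16 / 1 = 16
  v = 4 + (16) = 20

Answer: 20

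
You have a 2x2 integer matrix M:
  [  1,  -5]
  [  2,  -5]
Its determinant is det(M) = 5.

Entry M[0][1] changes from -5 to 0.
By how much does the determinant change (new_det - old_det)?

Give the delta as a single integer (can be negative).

Answer: -10

Derivation:
Cofactor C_01 = -2
Entry delta = 0 - -5 = 5
Det delta = entry_delta * cofactor = 5 * -2 = -10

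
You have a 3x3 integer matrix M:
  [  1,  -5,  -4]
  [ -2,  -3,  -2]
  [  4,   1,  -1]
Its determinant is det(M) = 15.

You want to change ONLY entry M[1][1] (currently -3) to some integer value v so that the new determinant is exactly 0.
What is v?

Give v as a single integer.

det is linear in entry M[1][1]: det = old_det + (v - -3) * C_11
Cofactor C_11 = 15
Want det = 0: 15 + (v - -3) * 15 = 0
  (v - -3) = -15 / 15 = -1
  v = -3 + (-1) = -4

Answer: -4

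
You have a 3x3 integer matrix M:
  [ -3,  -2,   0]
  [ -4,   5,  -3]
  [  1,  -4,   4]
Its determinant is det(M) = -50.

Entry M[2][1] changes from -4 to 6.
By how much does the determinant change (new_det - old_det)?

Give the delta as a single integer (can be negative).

Cofactor C_21 = -9
Entry delta = 6 - -4 = 10
Det delta = entry_delta * cofactor = 10 * -9 = -90

Answer: -90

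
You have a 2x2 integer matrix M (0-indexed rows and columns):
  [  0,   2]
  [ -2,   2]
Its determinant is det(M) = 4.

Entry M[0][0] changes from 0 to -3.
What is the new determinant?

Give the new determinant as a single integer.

det is linear in row 0: changing M[0][0] by delta changes det by delta * cofactor(0,0).
Cofactor C_00 = (-1)^(0+0) * minor(0,0) = 2
Entry delta = -3 - 0 = -3
Det delta = -3 * 2 = -6
New det = 4 + -6 = -2

Answer: -2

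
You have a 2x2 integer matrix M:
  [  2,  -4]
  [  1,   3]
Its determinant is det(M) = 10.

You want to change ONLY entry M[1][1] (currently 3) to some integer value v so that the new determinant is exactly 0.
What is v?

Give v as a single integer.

Answer: -2

Derivation:
det is linear in entry M[1][1]: det = old_det + (v - 3) * C_11
Cofactor C_11 = 2
Want det = 0: 10 + (v - 3) * 2 = 0
  (v - 3) = -10 / 2 = -5
  v = 3 + (-5) = -2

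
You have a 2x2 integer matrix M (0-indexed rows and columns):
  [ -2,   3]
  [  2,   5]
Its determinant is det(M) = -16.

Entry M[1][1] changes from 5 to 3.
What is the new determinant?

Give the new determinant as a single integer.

det is linear in row 1: changing M[1][1] by delta changes det by delta * cofactor(1,1).
Cofactor C_11 = (-1)^(1+1) * minor(1,1) = -2
Entry delta = 3 - 5 = -2
Det delta = -2 * -2 = 4
New det = -16 + 4 = -12

Answer: -12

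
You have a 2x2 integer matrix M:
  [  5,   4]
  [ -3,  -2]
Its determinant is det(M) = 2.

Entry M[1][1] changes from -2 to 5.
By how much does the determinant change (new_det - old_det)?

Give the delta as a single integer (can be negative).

Cofactor C_11 = 5
Entry delta = 5 - -2 = 7
Det delta = entry_delta * cofactor = 7 * 5 = 35

Answer: 35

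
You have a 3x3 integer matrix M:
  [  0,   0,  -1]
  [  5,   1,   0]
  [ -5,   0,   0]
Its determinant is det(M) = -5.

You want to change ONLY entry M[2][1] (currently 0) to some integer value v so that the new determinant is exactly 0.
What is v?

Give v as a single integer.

det is linear in entry M[2][1]: det = old_det + (v - 0) * C_21
Cofactor C_21 = -5
Want det = 0: -5 + (v - 0) * -5 = 0
  (v - 0) = 5 / -5 = -1
  v = 0 + (-1) = -1

Answer: -1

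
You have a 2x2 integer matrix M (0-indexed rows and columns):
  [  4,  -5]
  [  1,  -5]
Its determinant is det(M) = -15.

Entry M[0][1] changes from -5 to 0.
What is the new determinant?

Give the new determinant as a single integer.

Answer: -20

Derivation:
det is linear in row 0: changing M[0][1] by delta changes det by delta * cofactor(0,1).
Cofactor C_01 = (-1)^(0+1) * minor(0,1) = -1
Entry delta = 0 - -5 = 5
Det delta = 5 * -1 = -5
New det = -15 + -5 = -20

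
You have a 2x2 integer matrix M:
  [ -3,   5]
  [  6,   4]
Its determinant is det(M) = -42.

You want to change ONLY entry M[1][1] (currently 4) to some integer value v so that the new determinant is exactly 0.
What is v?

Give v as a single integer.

det is linear in entry M[1][1]: det = old_det + (v - 4) * C_11
Cofactor C_11 = -3
Want det = 0: -42 + (v - 4) * -3 = 0
  (v - 4) = 42 / -3 = -14
  v = 4 + (-14) = -10

Answer: -10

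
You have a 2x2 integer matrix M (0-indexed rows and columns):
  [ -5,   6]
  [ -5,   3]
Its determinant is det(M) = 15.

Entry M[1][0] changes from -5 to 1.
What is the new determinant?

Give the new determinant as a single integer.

det is linear in row 1: changing M[1][0] by delta changes det by delta * cofactor(1,0).
Cofactor C_10 = (-1)^(1+0) * minor(1,0) = -6
Entry delta = 1 - -5 = 6
Det delta = 6 * -6 = -36
New det = 15 + -36 = -21

Answer: -21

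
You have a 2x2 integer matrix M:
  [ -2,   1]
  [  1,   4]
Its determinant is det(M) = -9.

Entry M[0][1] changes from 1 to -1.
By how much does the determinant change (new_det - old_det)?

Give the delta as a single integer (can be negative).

Cofactor C_01 = -1
Entry delta = -1 - 1 = -2
Det delta = entry_delta * cofactor = -2 * -1 = 2

Answer: 2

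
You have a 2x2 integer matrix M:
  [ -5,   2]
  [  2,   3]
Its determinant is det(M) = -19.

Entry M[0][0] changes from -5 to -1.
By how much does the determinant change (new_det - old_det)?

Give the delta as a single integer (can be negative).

Cofactor C_00 = 3
Entry delta = -1 - -5 = 4
Det delta = entry_delta * cofactor = 4 * 3 = 12

Answer: 12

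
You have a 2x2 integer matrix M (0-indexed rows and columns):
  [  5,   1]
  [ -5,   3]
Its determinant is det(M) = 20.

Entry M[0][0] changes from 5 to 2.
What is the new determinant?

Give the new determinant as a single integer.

det is linear in row 0: changing M[0][0] by delta changes det by delta * cofactor(0,0).
Cofactor C_00 = (-1)^(0+0) * minor(0,0) = 3
Entry delta = 2 - 5 = -3
Det delta = -3 * 3 = -9
New det = 20 + -9 = 11

Answer: 11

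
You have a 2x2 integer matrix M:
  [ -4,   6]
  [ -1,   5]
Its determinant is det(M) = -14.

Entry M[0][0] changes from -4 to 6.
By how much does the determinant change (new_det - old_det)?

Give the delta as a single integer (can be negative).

Cofactor C_00 = 5
Entry delta = 6 - -4 = 10
Det delta = entry_delta * cofactor = 10 * 5 = 50

Answer: 50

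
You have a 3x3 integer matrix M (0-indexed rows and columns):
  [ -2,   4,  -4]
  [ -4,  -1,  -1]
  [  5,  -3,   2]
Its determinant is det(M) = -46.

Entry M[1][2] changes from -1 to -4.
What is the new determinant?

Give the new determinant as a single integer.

det is linear in row 1: changing M[1][2] by delta changes det by delta * cofactor(1,2).
Cofactor C_12 = (-1)^(1+2) * minor(1,2) = 14
Entry delta = -4 - -1 = -3
Det delta = -3 * 14 = -42
New det = -46 + -42 = -88

Answer: -88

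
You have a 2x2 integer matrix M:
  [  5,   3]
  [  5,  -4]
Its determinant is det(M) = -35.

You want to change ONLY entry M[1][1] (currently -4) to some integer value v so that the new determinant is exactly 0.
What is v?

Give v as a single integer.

Answer: 3

Derivation:
det is linear in entry M[1][1]: det = old_det + (v - -4) * C_11
Cofactor C_11 = 5
Want det = 0: -35 + (v - -4) * 5 = 0
  (v - -4) = 35 / 5 = 7
  v = -4 + (7) = 3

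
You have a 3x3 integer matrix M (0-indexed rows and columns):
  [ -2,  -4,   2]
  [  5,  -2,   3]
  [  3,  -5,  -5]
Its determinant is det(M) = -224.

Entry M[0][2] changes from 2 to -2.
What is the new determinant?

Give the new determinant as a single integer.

Answer: -148

Derivation:
det is linear in row 0: changing M[0][2] by delta changes det by delta * cofactor(0,2).
Cofactor C_02 = (-1)^(0+2) * minor(0,2) = -19
Entry delta = -2 - 2 = -4
Det delta = -4 * -19 = 76
New det = -224 + 76 = -148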